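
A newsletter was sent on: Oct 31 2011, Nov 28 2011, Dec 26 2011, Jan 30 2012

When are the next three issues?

Feb 27 2012, Mar 26 2012, Apr 30 2012

Every date is a Monday; gaps 28, 28, 35 days.
Each is the last Monday of its month (at least one falls on the 29th or later, ruling out '4th Monday').
February 2012 ends with Monday Feb 27 2012.
Last Monday of March 2012: Mar 26 2012.
April 2012 ends with Monday Apr 30 2012.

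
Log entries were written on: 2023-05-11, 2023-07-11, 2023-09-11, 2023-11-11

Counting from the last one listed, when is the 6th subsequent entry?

2024-11-11

Gaps: 61, 62, 61 days — not constant. Every event is on the 11th of the month.
Pattern: the 11th of every 2 months.
January 2024: 2024-01-11.
March 2024: 2024-03-11.
Next: May 2024 → 2024-05-11.
Next: July 2024 → 2024-07-11.
Next: September 2024 → 2024-09-11.
November 2024: 2024-11-11.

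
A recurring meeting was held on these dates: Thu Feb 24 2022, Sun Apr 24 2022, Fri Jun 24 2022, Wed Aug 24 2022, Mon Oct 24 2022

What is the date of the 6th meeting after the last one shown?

The day-of-month is always 24 (59, 61, 61, 61 days between events).
So this recurs on the 24th of every 2 months.
Next: December 2022 → Sat Dec 24 2022.
Next: February 2023 → Fri Feb 24 2023.
Next: April 2023 → Mon Apr 24 2023.
Next: June 2023 → Sat Jun 24 2023.
Next: August 2023 → Thu Aug 24 2023.
Next: October 2023 → Tue Oct 24 2023.

Tue Oct 24 2023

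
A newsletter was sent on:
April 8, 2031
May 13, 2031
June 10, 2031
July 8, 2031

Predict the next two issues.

August 12, 2031; September 9, 2031

All dates are Tuesdays, 35, 28, 28 days apart.
Specifically, the 2nd Tuesday of each month.
August 2031 — 2nd Tuesday is August 12, 2031.
September 2031 — 2nd Tuesday is September 9, 2031.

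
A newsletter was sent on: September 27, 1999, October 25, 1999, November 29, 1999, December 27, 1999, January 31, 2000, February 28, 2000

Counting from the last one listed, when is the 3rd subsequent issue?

May 29, 2000

All Mondays; the gaps (28, 35, 28, 35, 28) vary with month length.
This is the last Monday of each month.
March 2000 ends with Monday March 27, 2000.
Last Monday of April 2000: April 24, 2000.
Last Monday of May 2000: May 29, 2000.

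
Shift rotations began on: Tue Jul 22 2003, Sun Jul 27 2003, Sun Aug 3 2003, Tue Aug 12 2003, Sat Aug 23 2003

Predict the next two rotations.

Fri Sep 5 2003, Sat Sep 20 2003

The spacing grows by 2 each time: 5, 7, 9, 11 days.
Next gap: 13 days. Sat Aug 23 2003 + 13 days = Fri Sep 5 2003.
Next gap: 15 days. Fri Sep 5 2003 + 15 days = Sat Sep 20 2003.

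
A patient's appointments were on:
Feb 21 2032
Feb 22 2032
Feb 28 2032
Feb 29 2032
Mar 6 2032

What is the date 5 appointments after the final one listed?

Mar 21 2032

The gap pattern 1, 6, 1, 6 repeats every 2 events.
These are the Saturdays and Sundays of each week.
The following Sunday is Mar 7 2032.
The following Saturday is Mar 13 2032.
Next Sunday: Mar 14 2032.
The following Saturday is Mar 20 2032.
The following Sunday is Mar 21 2032.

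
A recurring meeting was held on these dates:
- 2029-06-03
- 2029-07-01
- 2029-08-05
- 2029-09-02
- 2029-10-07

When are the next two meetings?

2029-11-04, 2029-12-02

All dates are Sundays, 28, 35, 28, 35 days apart.
Specifically, the 1st Sunday of each month.
1st Sunday of November 2029: 2029-11-04.
1st Sunday of December 2029: 2029-12-02.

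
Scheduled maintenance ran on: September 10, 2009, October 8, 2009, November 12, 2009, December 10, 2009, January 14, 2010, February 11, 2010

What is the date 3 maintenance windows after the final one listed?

May 13, 2010

Gaps: 28, 35, 28, 35, 28 days — a mix of 28 and 35. Every date is a Thursday.
Each is the 2nd Thursday of its month.
2nd Thursday of March 2010: March 11, 2010.
2nd Thursday of April 2010: April 8, 2010.
2nd Thursday of May 2010: May 13, 2010.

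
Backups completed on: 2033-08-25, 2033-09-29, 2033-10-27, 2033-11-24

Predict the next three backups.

These are Thursdays with 35, 28, 28-day gaps.
Each is the final Thursday of its month — 2033-09-29 is past the 28th, so '4th Thursday' doesn't fit.
December 2033 ends with Thursday 2033-12-29.
January 2034 ends with Thursday 2034-01-26.
Last Thursday of February 2034: 2034-02-23.

2033-12-29, 2034-01-26, 2034-02-23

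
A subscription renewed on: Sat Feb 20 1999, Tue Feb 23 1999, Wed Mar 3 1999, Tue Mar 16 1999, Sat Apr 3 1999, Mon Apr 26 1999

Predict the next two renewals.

Mon May 24 1999, Sat Jun 26 1999

The spacing grows by 5 each time: 3, 8, 13, 18, 23 days.
Next gap: 28 days. Mon Apr 26 1999 + 28 days = Mon May 24 1999.
Next gap: 33 days. Mon May 24 1999 + 33 days = Sat Jun 26 1999.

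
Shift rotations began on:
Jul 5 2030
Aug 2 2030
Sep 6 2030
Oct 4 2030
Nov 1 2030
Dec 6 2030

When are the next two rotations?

All dates are Fridays, 28, 35, 28, 28, 35 days apart.
Specifically, the 1st Friday of each month.
1st Friday of January 2031: Jan 3 2031.
1st Friday of February 2031: Feb 7 2031.

Jan 3 2031, Feb 7 2031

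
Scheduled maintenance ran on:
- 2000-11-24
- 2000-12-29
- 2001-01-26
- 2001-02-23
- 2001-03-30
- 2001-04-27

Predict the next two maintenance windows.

Every date is a Friday; gaps 35, 28, 28, 35, 28 days.
Each is the last Friday of its month (at least one falls on the 29th or later, ruling out '4th Friday').
Last Friday of May 2001: 2001-05-25.
June 2001 ends with Friday 2001-06-29.

2001-05-25, 2001-06-29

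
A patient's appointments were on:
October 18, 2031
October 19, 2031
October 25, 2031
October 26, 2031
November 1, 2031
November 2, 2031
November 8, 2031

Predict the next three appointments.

November 9, 2031; November 15, 2031; November 16, 2031

Gaps: 1, 6, 1, 6, 1, 6 days — not constant, but cyclic with period 2.
The events fall on every Saturday and Sunday.
Next Sunday: November 9, 2031.
Next Saturday: November 15, 2031.
The following Sunday is November 16, 2031.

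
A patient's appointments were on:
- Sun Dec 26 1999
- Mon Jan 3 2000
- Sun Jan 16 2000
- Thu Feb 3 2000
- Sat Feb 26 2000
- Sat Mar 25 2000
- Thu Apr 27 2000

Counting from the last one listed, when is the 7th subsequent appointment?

Gaps: 8, 13, 18, 23, 28, 33 days — each gap is 5 larger than the previous one.
Next gap: 38 days. Thu Apr 27 2000 + 38 days = Sun Jun 4 2000.
Next gap: 43 days. Sun Jun 4 2000 + 43 days = Mon Jul 17 2000.
Next gap: 48 days. Mon Jul 17 2000 + 48 days = Sun Sep 3 2000.
Next gap: 53 days. Sun Sep 3 2000 + 53 days = Thu Oct 26 2000.
Next gap: 58 days. Thu Oct 26 2000 + 58 days = Sat Dec 23 2000.
Next gap: 63 days. Sat Dec 23 2000 + 63 days = Sat Feb 24 2001.
Next gap: 68 days. Sat Feb 24 2001 + 68 days = Thu May 3 2001.

Thu May 3 2001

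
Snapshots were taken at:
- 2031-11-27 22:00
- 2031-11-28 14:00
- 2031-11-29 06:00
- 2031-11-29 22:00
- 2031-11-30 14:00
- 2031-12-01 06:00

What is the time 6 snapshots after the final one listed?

2031-12-05 06:00

The interval is a steady 16 hours (16, 16, 16, 16, 16).
2031-12-01 06:00 + 16 h = 2031-12-01 22:00.
2031-12-01 22:00 + 16 h = 2031-12-02 14:00.
2031-12-02 14:00 + 16 h = 2031-12-03 06:00.
2031-12-03 06:00 + 16 h = 2031-12-03 22:00.
2031-12-03 22:00 + 16 h = 2031-12-04 14:00.
2031-12-04 14:00 + 16 h = 2031-12-05 06:00.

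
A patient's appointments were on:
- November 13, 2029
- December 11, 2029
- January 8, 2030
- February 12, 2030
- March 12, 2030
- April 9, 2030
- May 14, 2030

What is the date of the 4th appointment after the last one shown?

September 10, 2030

All dates are Tuesdays, 28, 28, 35, 28, 28, 35 days apart.
Specifically, the 2nd Tuesday of each month.
June 2030 — 2nd Tuesday is June 11, 2030.
2nd Tuesday of July 2030: July 9, 2030.
2nd Tuesday of August 2030: August 13, 2030.
2nd Tuesday of September 2030: September 10, 2030.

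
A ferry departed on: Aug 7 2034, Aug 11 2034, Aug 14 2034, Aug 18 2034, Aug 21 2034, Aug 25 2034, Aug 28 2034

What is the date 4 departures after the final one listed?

Gaps: 4, 3, 4, 3, 4, 3 days — not constant, but cyclic with period 2.
The events fall on every Monday and Friday.
The following Friday is Sep 1 2034.
Next Monday: Sep 4 2034.
Next Friday: Sep 8 2034.
The following Monday is Sep 11 2034.

Sep 11 2034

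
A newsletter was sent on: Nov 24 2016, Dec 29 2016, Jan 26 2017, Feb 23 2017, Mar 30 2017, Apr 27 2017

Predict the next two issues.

Every date is a Thursday; gaps 35, 28, 28, 35, 28 days.
Each is the last Thursday of its month (at least one falls on the 29th or later, ruling out '4th Thursday').
May 2017 ends with Thursday May 25 2017.
Last Thursday of June 2017: Jun 29 2017.

May 25 2017, Jun 29 2017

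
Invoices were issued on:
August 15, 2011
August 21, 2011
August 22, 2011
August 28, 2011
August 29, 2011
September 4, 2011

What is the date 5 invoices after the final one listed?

The gap pattern 6, 1, 6, 1, 6 repeats every 2 events.
These are the Mondays and Sundays of each week.
Next Monday: September 5, 2011.
Next Sunday: September 11, 2011.
The following Monday is September 12, 2011.
Next Sunday: September 18, 2011.
The following Monday is September 19, 2011.

September 19, 2011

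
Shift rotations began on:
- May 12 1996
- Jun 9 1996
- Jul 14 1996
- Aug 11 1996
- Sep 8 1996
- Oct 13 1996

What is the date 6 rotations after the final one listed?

All dates are Sundays, 28, 35, 28, 28, 35 days apart.
Specifically, the 2nd Sunday of each month.
2nd Sunday of November 1996: Nov 10 1996.
December 1996 — 2nd Sunday is Dec 8 1996.
January 1997 — 2nd Sunday is Jan 12 1997.
2nd Sunday of February 1997: Feb 9 1997.
March 1997 — 2nd Sunday is Mar 9 1997.
April 1997 — 2nd Sunday is Apr 13 1997.

Apr 13 1997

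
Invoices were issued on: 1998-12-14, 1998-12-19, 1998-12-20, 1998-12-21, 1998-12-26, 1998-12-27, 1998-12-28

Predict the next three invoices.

The gap pattern 5, 1, 1, 5, 1, 1 repeats every 3 events.
These are the Mondays, Saturdays and Sundays of each week.
The following Saturday is 1999-01-02.
Next Sunday: 1999-01-03.
The following Monday is 1999-01-04.

1999-01-02, 1999-01-03, 1999-01-04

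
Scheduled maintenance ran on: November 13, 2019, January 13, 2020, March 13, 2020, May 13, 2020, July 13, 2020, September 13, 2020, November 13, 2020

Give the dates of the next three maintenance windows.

Gaps: 61, 60, 61, 61, 62, 61 days — not constant. Every event is on the 13th of the month.
Pattern: the 13th of every 2 months.
January 2021: January 13, 2021.
March 2021: March 13, 2021.
Next: May 2021 → May 13, 2021.

January 13, 2021; March 13, 2021; May 13, 2021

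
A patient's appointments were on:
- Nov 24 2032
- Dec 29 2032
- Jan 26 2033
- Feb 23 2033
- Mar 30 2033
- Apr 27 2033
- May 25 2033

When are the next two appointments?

Jun 29 2033, Jul 27 2033

Every date is a Wednesday; gaps 35, 28, 28, 35, 28, 28 days.
Each is the last Wednesday of its month (at least one falls on the 29th or later, ruling out '4th Wednesday').
Last Wednesday of June 2033: Jun 29 2033.
Last Wednesday of July 2033: Jul 27 2033.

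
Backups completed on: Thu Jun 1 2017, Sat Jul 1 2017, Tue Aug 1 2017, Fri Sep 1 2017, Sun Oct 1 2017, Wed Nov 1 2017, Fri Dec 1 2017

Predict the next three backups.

Gaps: 30, 31, 31, 30, 31, 30 days — not constant. Every event is on the 1st of the month.
Pattern: the 1st of each month.
January 2018: Mon Jan 1 2018.
Next: February 2018 → Thu Feb 1 2018.
Next: March 2018 → Thu Mar 1 2018.

Mon Jan 1 2018, Thu Feb 1 2018, Thu Mar 1 2018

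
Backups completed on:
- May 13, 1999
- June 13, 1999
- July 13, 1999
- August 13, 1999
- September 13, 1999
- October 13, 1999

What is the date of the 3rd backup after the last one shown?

January 13, 2000

Each date is the 13th; the gaps (31, 30, 31, 31, 30) track the month lengths.
The rule is the 13th of each month.
Next: November 1999 → November 13, 1999.
Next: December 1999 → December 13, 1999.
Next: January 2000 → January 13, 2000.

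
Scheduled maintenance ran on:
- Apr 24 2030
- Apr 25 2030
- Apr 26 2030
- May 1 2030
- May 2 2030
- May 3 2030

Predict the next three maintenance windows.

May 8 2030, May 9 2030, May 10 2030

The gap pattern 1, 1, 5, 1, 1 repeats every 3 events.
These are the Wednesdays, Thursdays and Fridays of each week.
The following Wednesday is May 8 2030.
The following Thursday is May 9 2030.
The following Friday is May 10 2030.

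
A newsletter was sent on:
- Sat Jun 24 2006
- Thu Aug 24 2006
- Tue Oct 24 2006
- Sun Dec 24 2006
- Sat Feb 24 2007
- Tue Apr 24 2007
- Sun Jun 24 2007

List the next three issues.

Fri Aug 24 2007, Wed Oct 24 2007, Mon Dec 24 2007

Gaps: 61, 61, 61, 62, 59, 61 days — not constant. Every event is on the 24th of the month.
Pattern: the 24th of every 2 months.
August 2007: Fri Aug 24 2007.
Next: October 2007 → Wed Oct 24 2007.
December 2007: Mon Dec 24 2007.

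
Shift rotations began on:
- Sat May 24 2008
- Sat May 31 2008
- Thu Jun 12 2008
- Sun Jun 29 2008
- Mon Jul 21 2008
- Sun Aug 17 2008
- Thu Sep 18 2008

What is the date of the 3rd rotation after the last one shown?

The spacing grows by 5 each time: 7, 12, 17, 22, 27, 32 days.
Next gap: 37 days. Thu Sep 18 2008 + 37 days = Sat Oct 25 2008.
Next gap: 42 days. Sat Oct 25 2008 + 42 days = Sat Dec 6 2008.
Next gap: 47 days. Sat Dec 6 2008 + 47 days = Thu Jan 22 2009.

Thu Jan 22 2009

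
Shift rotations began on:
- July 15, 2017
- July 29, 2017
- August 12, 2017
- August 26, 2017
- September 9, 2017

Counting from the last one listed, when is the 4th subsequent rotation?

November 4, 2017

The spacing is 14, 14, 14, 14 days — always 14 days.
September 9, 2017 + 14 days = September 23, 2017.
September 23, 2017 + 14 days = October 7, 2017.
October 7, 2017 + 14 days = October 21, 2017.
October 21, 2017 + 14 days = November 4, 2017.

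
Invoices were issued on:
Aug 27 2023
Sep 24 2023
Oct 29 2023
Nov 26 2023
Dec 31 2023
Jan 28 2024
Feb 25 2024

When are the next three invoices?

Every date is a Sunday; gaps 28, 35, 28, 35, 28, 28 days.
Each is the last Sunday of its month (at least one falls on the 29th or later, ruling out '4th Sunday').
March 2024 ends with Sunday Mar 31 2024.
April 2024 ends with Sunday Apr 28 2024.
May 2024 ends with Sunday May 26 2024.

Mar 31 2024, Apr 28 2024, May 26 2024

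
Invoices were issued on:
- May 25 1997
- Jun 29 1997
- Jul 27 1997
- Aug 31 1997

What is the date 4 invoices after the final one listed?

Dec 28 1997

Every date is a Sunday; gaps 35, 28, 35 days.
Each is the last Sunday of its month (at least one falls on the 29th or later, ruling out '4th Sunday').
September 1997 ends with Sunday Sep 28 1997.
Last Sunday of October 1997: Oct 26 1997.
November 1997 ends with Sunday Nov 30 1997.
December 1997 ends with Sunday Dec 28 1997.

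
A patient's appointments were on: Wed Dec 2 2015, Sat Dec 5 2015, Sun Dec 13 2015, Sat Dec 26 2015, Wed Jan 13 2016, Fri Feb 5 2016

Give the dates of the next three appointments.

Gaps: 3, 8, 13, 18, 23 days — each gap is 5 larger than the previous one.
Next gap: 28 days. Fri Feb 5 2016 + 28 days = Fri Mar 4 2016.
Next gap: 33 days. Fri Mar 4 2016 + 33 days = Wed Apr 6 2016.
Next gap: 38 days. Wed Apr 6 2016 + 38 days = Sat May 14 2016.

Fri Mar 4 2016, Wed Apr 6 2016, Sat May 14 2016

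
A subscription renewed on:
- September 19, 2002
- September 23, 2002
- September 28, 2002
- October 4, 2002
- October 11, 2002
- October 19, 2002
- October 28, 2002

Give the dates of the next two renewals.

November 7, 2002; November 18, 2002

The spacing grows by 1 each time: 4, 5, 6, 7, 8, 9 days.
Next gap: 10 days. October 28, 2002 + 10 days = November 7, 2002.
Next gap: 11 days. November 7, 2002 + 11 days = November 18, 2002.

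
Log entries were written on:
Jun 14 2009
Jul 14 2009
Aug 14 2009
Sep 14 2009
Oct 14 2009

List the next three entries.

Nov 14 2009, Dec 14 2009, Jan 14 2010

Each date is the 14th; the gaps (30, 31, 31, 30) track the month lengths.
The rule is the 14th of each month.
November 2009: Nov 14 2009.
December 2009: Dec 14 2009.
January 2010: Jan 14 2010.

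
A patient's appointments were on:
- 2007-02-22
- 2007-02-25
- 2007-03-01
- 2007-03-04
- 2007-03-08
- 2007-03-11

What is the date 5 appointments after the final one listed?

2007-03-29

Every event lands on a Thursday or Sunday (gaps cycle 3, 4, 3, 4, 3).
So the schedule is: every Thursday and Sunday.
The following Thursday is 2007-03-15.
Next Sunday: 2007-03-18.
Next Thursday: 2007-03-22.
The following Sunday is 2007-03-25.
Next Thursday: 2007-03-29.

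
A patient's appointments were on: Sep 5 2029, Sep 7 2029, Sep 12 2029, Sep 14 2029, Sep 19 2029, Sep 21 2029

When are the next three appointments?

Gaps: 2, 5, 2, 5, 2 days — not constant, but cyclic with period 2.
The events fall on every Wednesday and Friday.
The following Wednesday is Sep 26 2029.
Next Friday: Sep 28 2029.
The following Wednesday is Oct 3 2029.

Sep 26 2029, Sep 28 2029, Oct 3 2029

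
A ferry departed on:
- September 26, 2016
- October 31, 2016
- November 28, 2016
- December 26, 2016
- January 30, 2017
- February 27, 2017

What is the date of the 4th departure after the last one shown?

June 26, 2017

Every date is a Monday; gaps 35, 28, 28, 35, 28 days.
Each is the last Monday of its month (at least one falls on the 29th or later, ruling out '4th Monday').
March 2017 ends with Monday March 27, 2017.
April 2017 ends with Monday April 24, 2017.
May 2017 ends with Monday May 29, 2017.
Last Monday of June 2017: June 26, 2017.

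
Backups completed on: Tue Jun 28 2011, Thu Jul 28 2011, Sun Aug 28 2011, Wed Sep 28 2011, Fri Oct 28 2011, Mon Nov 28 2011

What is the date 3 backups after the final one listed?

Tue Feb 28 2012

The day-of-month is always 28 (30, 31, 31, 30, 31 days between events).
So this recurs on the 28th of each month.
December 2011: Wed Dec 28 2011.
January 2012: Sat Jan 28 2012.
Next: February 2012 → Tue Feb 28 2012.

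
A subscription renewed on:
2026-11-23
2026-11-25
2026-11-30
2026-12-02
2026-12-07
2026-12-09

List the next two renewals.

2026-12-14, 2026-12-16

Gaps: 2, 5, 2, 5, 2 days — not constant, but cyclic with period 2.
The events fall on every Monday and Wednesday.
The following Monday is 2026-12-14.
The following Wednesday is 2026-12-16.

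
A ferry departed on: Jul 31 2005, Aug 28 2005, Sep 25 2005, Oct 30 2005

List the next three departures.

Nov 27 2005, Dec 25 2005, Jan 29 2006

All Sundays; the gaps (28, 28, 35) vary with month length.
This is the last Sunday of each month.
Last Sunday of November 2005: Nov 27 2005.
Last Sunday of December 2005: Dec 25 2005.
January 2006 ends with Sunday Jan 29 2006.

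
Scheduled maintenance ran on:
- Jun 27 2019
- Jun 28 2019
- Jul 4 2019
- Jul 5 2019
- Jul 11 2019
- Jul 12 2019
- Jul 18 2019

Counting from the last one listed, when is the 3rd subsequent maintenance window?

The gap pattern 1, 6, 1, 6, 1, 6 repeats every 2 events.
These are the Thursdays and Fridays of each week.
The following Friday is Jul 19 2019.
The following Thursday is Jul 25 2019.
Next Friday: Jul 26 2019.

Jul 26 2019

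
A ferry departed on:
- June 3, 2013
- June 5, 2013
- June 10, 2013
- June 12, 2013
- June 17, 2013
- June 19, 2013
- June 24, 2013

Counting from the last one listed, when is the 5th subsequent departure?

Every event lands on a Monday or Wednesday (gaps cycle 2, 5, 2, 5, 2, 5).
So the schedule is: every Monday and Wednesday.
Next Wednesday: June 26, 2013.
Next Monday: July 1, 2013.
Next Wednesday: July 3, 2013.
The following Monday is July 8, 2013.
Next Wednesday: July 10, 2013.

July 10, 2013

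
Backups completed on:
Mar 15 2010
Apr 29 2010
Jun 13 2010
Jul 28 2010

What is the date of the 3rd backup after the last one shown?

Dec 10 2010

Gaps between consecutive events: 45, 45, 45 days — a constant 45-day interval.
Jul 28 2010 + 45 days = Sep 11 2010.
Sep 11 2010 + 45 days = Oct 26 2010.
Oct 26 2010 + 45 days = Dec 10 2010.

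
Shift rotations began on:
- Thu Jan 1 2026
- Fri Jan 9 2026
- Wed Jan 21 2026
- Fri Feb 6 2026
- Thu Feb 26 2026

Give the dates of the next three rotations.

The spacing grows by 4 each time: 8, 12, 16, 20 days.
Next gap: 24 days. Thu Feb 26 2026 + 24 days = Sun Mar 22 2026.
Next gap: 28 days. Sun Mar 22 2026 + 28 days = Sun Apr 19 2026.
Next gap: 32 days. Sun Apr 19 2026 + 32 days = Thu May 21 2026.

Sun Mar 22 2026, Sun Apr 19 2026, Thu May 21 2026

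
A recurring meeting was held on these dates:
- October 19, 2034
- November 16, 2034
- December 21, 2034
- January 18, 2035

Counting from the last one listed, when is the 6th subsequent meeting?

All dates are Thursdays, 28, 35, 28 days apart.
Specifically, the 3rd Thursday of each month.
February 2035 — 3rd Thursday is February 15, 2035.
March 2035 — 3rd Thursday is March 15, 2035.
3rd Thursday of April 2035: April 19, 2035.
3rd Thursday of May 2035: May 17, 2035.
June 2035 — 3rd Thursday is June 21, 2035.
3rd Thursday of July 2035: July 19, 2035.

July 19, 2035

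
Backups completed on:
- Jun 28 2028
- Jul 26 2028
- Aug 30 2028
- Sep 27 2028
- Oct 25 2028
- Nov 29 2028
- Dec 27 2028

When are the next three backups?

These are Wednesdays with 28, 35, 28, 28, 35, 28-day gaps.
Each is the final Wednesday of its month — Aug 30 2028 is past the 28th, so '4th Wednesday' doesn't fit.
January 2029 ends with Wednesday Jan 31 2029.
February 2029 ends with Wednesday Feb 28 2029.
Last Wednesday of March 2029: Mar 28 2029.

Jan 31 2029, Feb 28 2029, Mar 28 2029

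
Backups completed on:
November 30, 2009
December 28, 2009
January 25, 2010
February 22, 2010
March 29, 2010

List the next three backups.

Every date is a Monday; gaps 28, 28, 28, 35 days.
Each is the last Monday of its month (at least one falls on the 29th or later, ruling out '4th Monday').
Last Monday of April 2010: April 26, 2010.
May 2010 ends with Monday May 31, 2010.
Last Monday of June 2010: June 28, 2010.

April 26, 2010; May 31, 2010; June 28, 2010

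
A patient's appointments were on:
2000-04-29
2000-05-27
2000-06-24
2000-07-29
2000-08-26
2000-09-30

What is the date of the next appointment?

2000-10-28

All Saturdays; the gaps (28, 28, 35, 28, 35) vary with month length.
This is the last Saturday of each month.
October 2000 ends with Saturday 2000-10-28.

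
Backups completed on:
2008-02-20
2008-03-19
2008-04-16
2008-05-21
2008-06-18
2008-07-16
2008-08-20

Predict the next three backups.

2008-09-17, 2008-10-15, 2008-11-19

Gaps: 28, 28, 35, 28, 28, 35 days — a mix of 28 and 35. Every date is a Wednesday.
Each is the 3rd Wednesday of its month.
3rd Wednesday of September 2008: 2008-09-17.
October 2008 — 3rd Wednesday is 2008-10-15.
November 2008 — 3rd Wednesday is 2008-11-19.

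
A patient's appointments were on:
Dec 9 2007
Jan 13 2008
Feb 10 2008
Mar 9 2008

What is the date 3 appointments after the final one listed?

These are Sundays at 28- or 35-day spacing (35, 28, 28).
The pattern: 2nd Sunday of the month.
April 2008 — 2nd Sunday is Apr 13 2008.
2nd Sunday of May 2008: May 11 2008.
2nd Sunday of June 2008: Jun 8 2008.

Jun 8 2008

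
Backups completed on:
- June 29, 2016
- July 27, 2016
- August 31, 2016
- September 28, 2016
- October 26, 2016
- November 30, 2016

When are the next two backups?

December 28, 2016; January 25, 2017

All Wednesdays; the gaps (28, 35, 28, 28, 35) vary with month length.
This is the last Wednesday of each month.
Last Wednesday of December 2016: December 28, 2016.
January 2017 ends with Wednesday January 25, 2017.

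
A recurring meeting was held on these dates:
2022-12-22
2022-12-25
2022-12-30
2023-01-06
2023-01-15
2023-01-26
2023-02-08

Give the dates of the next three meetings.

2023-02-23, 2023-03-12, 2023-03-31

Gaps: 3, 5, 7, 9, 11, 13 days — each gap is 2 larger than the previous one.
Next gap: 15 days. 2023-02-08 + 15 days = 2023-02-23.
Next gap: 17 days. 2023-02-23 + 17 days = 2023-03-12.
Next gap: 19 days. 2023-03-12 + 19 days = 2023-03-31.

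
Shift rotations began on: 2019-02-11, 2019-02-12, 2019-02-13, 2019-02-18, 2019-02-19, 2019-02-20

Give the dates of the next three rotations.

2019-02-25, 2019-02-26, 2019-02-27

Every event lands on a Monday or Tuesday or Wednesday (gaps cycle 1, 1, 5, 1, 1).
So the schedule is: every Monday, Tuesday and Wednesday.
Next Monday: 2019-02-25.
The following Tuesday is 2019-02-26.
The following Wednesday is 2019-02-27.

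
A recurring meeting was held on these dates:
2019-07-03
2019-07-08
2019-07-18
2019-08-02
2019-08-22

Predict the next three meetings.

2019-09-16, 2019-10-16, 2019-11-20

The spacing grows by 5 each time: 5, 10, 15, 20 days.
Next gap: 25 days. 2019-08-22 + 25 days = 2019-09-16.
Next gap: 30 days. 2019-09-16 + 30 days = 2019-10-16.
Next gap: 35 days. 2019-10-16 + 35 days = 2019-11-20.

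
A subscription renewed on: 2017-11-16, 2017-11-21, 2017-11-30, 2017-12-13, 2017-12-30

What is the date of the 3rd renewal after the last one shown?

2018-03-15

Gaps: 5, 9, 13, 17 days — each gap is 4 larger than the previous one.
Next gap: 21 days. 2017-12-30 + 21 days = 2018-01-20.
Next gap: 25 days. 2018-01-20 + 25 days = 2018-02-14.
Next gap: 29 days. 2018-02-14 + 29 days = 2018-03-15.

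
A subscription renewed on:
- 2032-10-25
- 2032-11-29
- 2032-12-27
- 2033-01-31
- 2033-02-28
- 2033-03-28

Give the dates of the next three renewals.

2033-04-25, 2033-05-30, 2033-06-27

These are Mondays with 35, 28, 35, 28, 28-day gaps.
Each is the final Monday of its month — 2032-11-29 is past the 28th, so '4th Monday' doesn't fit.
April 2033 ends with Monday 2033-04-25.
Last Monday of May 2033: 2033-05-30.
Last Monday of June 2033: 2033-06-27.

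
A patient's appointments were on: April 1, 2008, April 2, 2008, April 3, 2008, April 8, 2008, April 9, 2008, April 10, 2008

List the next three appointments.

April 15, 2008; April 16, 2008; April 17, 2008

Gaps: 1, 1, 5, 1, 1 days — not constant, but cyclic with period 3.
The events fall on every Tuesday, Wednesday and Thursday.
Next Tuesday: April 15, 2008.
Next Wednesday: April 16, 2008.
The following Thursday is April 17, 2008.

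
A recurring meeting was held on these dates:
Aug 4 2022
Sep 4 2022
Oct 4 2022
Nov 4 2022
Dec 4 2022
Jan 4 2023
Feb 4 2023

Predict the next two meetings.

The day-of-month is always 4 (31, 30, 31, 30, 31, 31 days between events).
So this recurs on the 4th of each month.
Next: March 2023 → Mar 4 2023.
Next: April 2023 → Apr 4 2023.

Mar 4 2023, Apr 4 2023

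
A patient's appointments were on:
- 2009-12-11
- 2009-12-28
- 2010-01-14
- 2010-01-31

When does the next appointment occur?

Every event comes 17 days after the last (17, 17, 17).
2010-01-31 + 17 days = 2010-02-17.

2010-02-17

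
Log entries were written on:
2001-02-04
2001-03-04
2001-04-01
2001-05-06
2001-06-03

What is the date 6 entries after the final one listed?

All dates are Sundays, 28, 28, 35, 28 days apart.
Specifically, the 1st Sunday of each month.
July 2001 — 1st Sunday is 2001-07-01.
August 2001 — 1st Sunday is 2001-08-05.
1st Sunday of September 2001: 2001-09-02.
1st Sunday of October 2001: 2001-10-07.
November 2001 — 1st Sunday is 2001-11-04.
1st Sunday of December 2001: 2001-12-02.

2001-12-02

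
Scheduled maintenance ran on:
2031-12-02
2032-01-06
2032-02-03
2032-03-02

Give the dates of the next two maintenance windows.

2032-04-06, 2032-05-04

Gaps: 35, 28, 28 days — a mix of 28 and 35. Every date is a Tuesday.
Each is the 1st Tuesday of its month.
1st Tuesday of April 2032: 2032-04-06.
May 2032 — 1st Tuesday is 2032-05-04.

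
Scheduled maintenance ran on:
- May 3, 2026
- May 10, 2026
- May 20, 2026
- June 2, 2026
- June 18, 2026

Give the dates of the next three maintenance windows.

Intervals are 7, 10, 13, 16 days — an arithmetic progression with common difference 3.
Next gap: 19 days. June 18, 2026 + 19 days = July 7, 2026.
Next gap: 22 days. July 7, 2026 + 22 days = July 29, 2026.
Next gap: 25 days. July 29, 2026 + 25 days = August 23, 2026.

July 7, 2026; July 29, 2026; August 23, 2026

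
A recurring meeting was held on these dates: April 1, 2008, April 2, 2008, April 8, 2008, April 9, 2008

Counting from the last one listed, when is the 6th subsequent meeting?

Every event lands on a Tuesday or Wednesday (gaps cycle 1, 6, 1).
So the schedule is: every Tuesday and Wednesday.
The following Tuesday is April 15, 2008.
Next Wednesday: April 16, 2008.
Next Tuesday: April 22, 2008.
Next Wednesday: April 23, 2008.
The following Tuesday is April 29, 2008.
The following Wednesday is April 30, 2008.

April 30, 2008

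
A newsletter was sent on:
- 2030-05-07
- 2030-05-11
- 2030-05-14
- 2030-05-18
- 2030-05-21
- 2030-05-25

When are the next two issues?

2030-05-28, 2030-06-01

Gaps: 4, 3, 4, 3, 4 days — not constant, but cyclic with period 2.
The events fall on every Tuesday and Saturday.
The following Tuesday is 2030-05-28.
The following Saturday is 2030-06-01.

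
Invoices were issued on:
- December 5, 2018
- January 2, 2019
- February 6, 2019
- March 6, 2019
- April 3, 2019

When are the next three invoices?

May 1, 2019; June 5, 2019; July 3, 2019

Gaps: 28, 35, 28, 28 days — a mix of 28 and 35. Every date is a Wednesday.
Each is the 1st Wednesday of its month.
1st Wednesday of May 2019: May 1, 2019.
June 2019 — 1st Wednesday is June 5, 2019.
July 2019 — 1st Wednesday is July 3, 2019.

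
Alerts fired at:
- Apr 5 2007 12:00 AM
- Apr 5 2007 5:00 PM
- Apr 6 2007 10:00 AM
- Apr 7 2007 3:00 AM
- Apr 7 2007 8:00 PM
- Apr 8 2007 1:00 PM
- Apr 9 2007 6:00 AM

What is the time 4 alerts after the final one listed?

The interval is a steady 17 hours (17, 17, 17, 17, 17, 17).
Apr 9 2007 6:00 AM + 17 h = Apr 9 2007 11:00 PM.
Apr 9 2007 11:00 PM + 17 h = Apr 10 2007 4:00 PM.
Apr 10 2007 4:00 PM + 17 h = Apr 11 2007 9:00 AM.
Apr 11 2007 9:00 AM + 17 h = Apr 12 2007 2:00 AM.

Apr 12 2007 2:00 AM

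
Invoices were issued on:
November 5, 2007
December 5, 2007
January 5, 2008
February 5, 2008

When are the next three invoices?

Each date is the 5th; the gaps (30, 31, 31) track the month lengths.
The rule is the 5th of each month.
Next: March 2008 → March 5, 2008.
Next: April 2008 → April 5, 2008.
Next: May 2008 → May 5, 2008.

March 5, 2008; April 5, 2008; May 5, 2008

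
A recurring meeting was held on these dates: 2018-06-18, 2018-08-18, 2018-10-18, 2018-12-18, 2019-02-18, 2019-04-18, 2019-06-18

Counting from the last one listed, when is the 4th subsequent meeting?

Gaps: 61, 61, 61, 62, 59, 61 days — not constant. Every event is on the 18th of the month.
Pattern: the 18th of every 2 months.
Next: August 2019 → 2019-08-18.
October 2019: 2019-10-18.
December 2019: 2019-12-18.
February 2020: 2020-02-18.

2020-02-18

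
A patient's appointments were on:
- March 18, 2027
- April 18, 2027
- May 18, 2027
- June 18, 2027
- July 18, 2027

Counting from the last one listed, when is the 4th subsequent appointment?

November 18, 2027

Each date is the 18th; the gaps (31, 30, 31, 30) track the month lengths.
The rule is the 18th of each month.
Next: August 2027 → August 18, 2027.
Next: September 2027 → September 18, 2027.
Next: October 2027 → October 18, 2027.
Next: November 2027 → November 18, 2027.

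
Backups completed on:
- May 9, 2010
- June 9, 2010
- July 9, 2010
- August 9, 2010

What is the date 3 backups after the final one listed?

Each date is the 9th; the gaps (31, 30, 31) track the month lengths.
The rule is the 9th of each month.
Next: September 2010 → September 9, 2010.
October 2010: October 9, 2010.
Next: November 2010 → November 9, 2010.

November 9, 2010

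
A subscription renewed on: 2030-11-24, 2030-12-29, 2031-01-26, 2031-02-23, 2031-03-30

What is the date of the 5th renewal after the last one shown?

2031-08-31

These are Sundays with 35, 28, 28, 35-day gaps.
Each is the final Sunday of its month — 2030-12-29 is past the 28th, so '4th Sunday' doesn't fit.
Last Sunday of April 2031: 2031-04-27.
May 2031 ends with Sunday 2031-05-25.
Last Sunday of June 2031: 2031-06-29.
Last Sunday of July 2031: 2031-07-27.
Last Sunday of August 2031: 2031-08-31.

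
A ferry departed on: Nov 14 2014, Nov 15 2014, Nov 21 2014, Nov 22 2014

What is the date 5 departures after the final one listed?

Every event lands on a Friday or Saturday (gaps cycle 1, 6, 1).
So the schedule is: every Friday and Saturday.
The following Friday is Nov 28 2014.
Next Saturday: Nov 29 2014.
The following Friday is Dec 5 2014.
Next Saturday: Dec 6 2014.
Next Friday: Dec 12 2014.

Dec 12 2014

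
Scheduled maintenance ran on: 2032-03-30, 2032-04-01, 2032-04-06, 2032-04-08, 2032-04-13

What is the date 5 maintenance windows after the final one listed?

Every event lands on a Tuesday or Thursday (gaps cycle 2, 5, 2, 5).
So the schedule is: every Tuesday and Thursday.
The following Thursday is 2032-04-15.
The following Tuesday is 2032-04-20.
The following Thursday is 2032-04-22.
The following Tuesday is 2032-04-27.
Next Thursday: 2032-04-29.

2032-04-29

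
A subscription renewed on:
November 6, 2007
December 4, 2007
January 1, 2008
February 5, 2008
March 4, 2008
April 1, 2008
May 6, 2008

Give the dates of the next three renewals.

These are Tuesdays at 28- or 35-day spacing (28, 28, 35, 28, 28, 35).
The pattern: 1st Tuesday of the month.
June 2008 — 1st Tuesday is June 3, 2008.
1st Tuesday of July 2008: July 1, 2008.
1st Tuesday of August 2008: August 5, 2008.

June 3, 2008; July 1, 2008; August 5, 2008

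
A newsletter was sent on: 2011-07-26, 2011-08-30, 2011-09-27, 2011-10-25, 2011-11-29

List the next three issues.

2011-12-27, 2012-01-31, 2012-02-28

These are Tuesdays with 35, 28, 28, 35-day gaps.
Each is the final Tuesday of its month — 2011-08-30 is past the 28th, so '4th Tuesday' doesn't fit.
December 2011 ends with Tuesday 2011-12-27.
January 2012 ends with Tuesday 2012-01-31.
Last Tuesday of February 2012: 2012-02-28.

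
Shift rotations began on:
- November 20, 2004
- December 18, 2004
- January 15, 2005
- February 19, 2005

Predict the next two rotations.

All dates are Saturdays, 28, 28, 35 days apart.
Specifically, the 3rd Saturday of each month.
3rd Saturday of March 2005: March 19, 2005.
April 2005 — 3rd Saturday is April 16, 2005.

March 19, 2005; April 16, 2005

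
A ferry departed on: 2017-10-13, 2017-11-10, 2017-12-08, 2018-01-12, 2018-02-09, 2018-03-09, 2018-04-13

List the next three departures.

Gaps: 28, 28, 35, 28, 28, 35 days — a mix of 28 and 35. Every date is a Friday.
Each is the 2nd Friday of its month.
2nd Friday of May 2018: 2018-05-11.
June 2018 — 2nd Friday is 2018-06-08.
July 2018 — 2nd Friday is 2018-07-13.

2018-05-11, 2018-06-08, 2018-07-13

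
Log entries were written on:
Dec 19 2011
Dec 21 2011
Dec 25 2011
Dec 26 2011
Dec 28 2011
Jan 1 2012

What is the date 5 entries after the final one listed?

Jan 11 2012

Gaps: 2, 4, 1, 2, 4 days — not constant, but cyclic with period 3.
The events fall on every Monday, Wednesday and Sunday.
The following Monday is Jan 2 2012.
The following Wednesday is Jan 4 2012.
The following Sunday is Jan 8 2012.
The following Monday is Jan 9 2012.
The following Wednesday is Jan 11 2012.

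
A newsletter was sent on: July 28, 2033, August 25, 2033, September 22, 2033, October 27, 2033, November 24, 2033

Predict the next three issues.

All dates are Thursdays, 28, 28, 35, 28 days apart.
Specifically, the 4th Thursday of each month.
4th Thursday of December 2033: December 22, 2033.
4th Thursday of January 2034: January 26, 2034.
4th Thursday of February 2034: February 23, 2034.

December 22, 2033; January 26, 2034; February 23, 2034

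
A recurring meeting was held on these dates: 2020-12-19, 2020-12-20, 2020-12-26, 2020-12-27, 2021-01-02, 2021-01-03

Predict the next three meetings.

2021-01-09, 2021-01-10, 2021-01-16

Every event lands on a Saturday or Sunday (gaps cycle 1, 6, 1, 6, 1).
So the schedule is: every Saturday and Sunday.
Next Saturday: 2021-01-09.
Next Sunday: 2021-01-10.
The following Saturday is 2021-01-16.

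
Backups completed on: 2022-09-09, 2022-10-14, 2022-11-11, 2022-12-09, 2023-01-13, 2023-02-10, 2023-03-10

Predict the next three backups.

All dates are Fridays, 35, 28, 28, 35, 28, 28 days apart.
Specifically, the 2nd Friday of each month.
2nd Friday of April 2023: 2023-04-14.
May 2023 — 2nd Friday is 2023-05-12.
2nd Friday of June 2023: 2023-06-09.

2023-04-14, 2023-05-12, 2023-06-09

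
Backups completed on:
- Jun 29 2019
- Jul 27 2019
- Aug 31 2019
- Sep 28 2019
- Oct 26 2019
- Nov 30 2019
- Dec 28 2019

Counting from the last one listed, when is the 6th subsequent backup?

Jun 27 2020

These are Saturdays with 28, 35, 28, 28, 35, 28-day gaps.
Each is the final Saturday of its month — Jun 29 2019 is past the 28th, so '4th Saturday' doesn't fit.
January 2020 ends with Saturday Jan 25 2020.
Last Saturday of February 2020: Feb 29 2020.
Last Saturday of March 2020: Mar 28 2020.
Last Saturday of April 2020: Apr 25 2020.
Last Saturday of May 2020: May 30 2020.
June 2020 ends with Saturday Jun 27 2020.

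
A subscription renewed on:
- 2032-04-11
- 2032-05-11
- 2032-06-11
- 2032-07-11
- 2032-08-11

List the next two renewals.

2032-09-11, 2032-10-11

The day-of-month is always 11 (30, 31, 30, 31 days between events).
So this recurs on the 11th of each month.
Next: September 2032 → 2032-09-11.
Next: October 2032 → 2032-10-11.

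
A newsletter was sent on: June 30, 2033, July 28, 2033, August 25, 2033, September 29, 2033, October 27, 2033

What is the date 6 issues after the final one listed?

Every date is a Thursday; gaps 28, 28, 35, 28 days.
Each is the last Thursday of its month (at least one falls on the 29th or later, ruling out '4th Thursday').
November 2033 ends with Thursday November 24, 2033.
December 2033 ends with Thursday December 29, 2033.
Last Thursday of January 2034: January 26, 2034.
February 2034 ends with Thursday February 23, 2034.
March 2034 ends with Thursday March 30, 2034.
Last Thursday of April 2034: April 27, 2034.

April 27, 2034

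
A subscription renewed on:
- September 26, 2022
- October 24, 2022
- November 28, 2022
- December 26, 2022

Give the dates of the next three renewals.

All dates are Mondays, 28, 35, 28 days apart.
Specifically, the 4th Monday of each month.
4th Monday of January 2023: January 23, 2023.
February 2023 — 4th Monday is February 27, 2023.
4th Monday of March 2023: March 27, 2023.

January 23, 2023; February 27, 2023; March 27, 2023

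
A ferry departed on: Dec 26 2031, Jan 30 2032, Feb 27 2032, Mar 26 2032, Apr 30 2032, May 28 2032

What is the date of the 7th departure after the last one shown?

These are Fridays with 35, 28, 28, 35, 28-day gaps.
Each is the final Friday of its month — Jan 30 2032 is past the 28th, so '4th Friday' doesn't fit.
June 2032 ends with Friday Jun 25 2032.
Last Friday of July 2032: Jul 30 2032.
August 2032 ends with Friday Aug 27 2032.
September 2032 ends with Friday Sep 24 2032.
October 2032 ends with Friday Oct 29 2032.
Last Friday of November 2032: Nov 26 2032.
December 2032 ends with Friday Dec 31 2032.

Dec 31 2032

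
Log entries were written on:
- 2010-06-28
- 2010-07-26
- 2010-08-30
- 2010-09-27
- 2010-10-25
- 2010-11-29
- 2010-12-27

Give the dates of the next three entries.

2011-01-31, 2011-02-28, 2011-03-28

All Mondays; the gaps (28, 35, 28, 28, 35, 28) vary with month length.
This is the last Monday of each month.
January 2011 ends with Monday 2011-01-31.
February 2011 ends with Monday 2011-02-28.
March 2011 ends with Monday 2011-03-28.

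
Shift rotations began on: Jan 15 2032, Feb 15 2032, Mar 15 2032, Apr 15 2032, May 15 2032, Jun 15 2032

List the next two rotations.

Gaps: 31, 29, 31, 30, 31 days — not constant. Every event is on the 15th of the month.
Pattern: the 15th of each month.
Next: July 2032 → Jul 15 2032.
Next: August 2032 → Aug 15 2032.

Jul 15 2032, Aug 15 2032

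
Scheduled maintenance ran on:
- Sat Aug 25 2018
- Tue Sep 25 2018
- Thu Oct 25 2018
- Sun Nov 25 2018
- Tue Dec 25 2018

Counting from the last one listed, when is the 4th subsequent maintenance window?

Thu Apr 25 2019

Each date is the 25th; the gaps (31, 30, 31, 30) track the month lengths.
The rule is the 25th of each month.
January 2019: Fri Jan 25 2019.
Next: February 2019 → Mon Feb 25 2019.
March 2019: Mon Mar 25 2019.
Next: April 2019 → Thu Apr 25 2019.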